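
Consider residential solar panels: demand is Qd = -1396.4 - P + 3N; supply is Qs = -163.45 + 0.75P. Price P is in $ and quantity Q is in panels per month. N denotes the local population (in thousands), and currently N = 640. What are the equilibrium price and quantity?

P* = 392.6, Q* = 131

With N = 640, demand is Qd = 523.6 - P.
Equating demand and supply, 523.6 - P = -163.45 + 0.75P gives 1.75P = 687.05, so P* = 392.6.
Then Q* = 523.6 - 392.6 = 131.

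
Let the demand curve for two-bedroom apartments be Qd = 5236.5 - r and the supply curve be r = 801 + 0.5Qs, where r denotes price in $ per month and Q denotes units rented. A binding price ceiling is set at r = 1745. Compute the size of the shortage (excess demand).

Shortage = 1603.5

Solving each curve for Q: Qs = -1602 + 2r.
With r fixed at 1745, quantity demanded is 3491.5 and quantity supplied is 1888.
Shortage = Qd - Qs = 3491.5 - 1888 = 1603.5.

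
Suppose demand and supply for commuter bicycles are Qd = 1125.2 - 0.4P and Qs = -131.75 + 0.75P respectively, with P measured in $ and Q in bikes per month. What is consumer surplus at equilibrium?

Set Qd = Qs: 1125.2 - 0.4P = -131.75 + 0.75P, so 1256.95 = 1.15P and P* = 1093.
Substitute back: Q* = 1125.2 - 0.4(1093) = 688.
Demand choke price (Qd = 0): P = 1125.2/0.4 = 2813. Consumer surplus = ½ × (2813 - 1093) × 688 = 591680.

Consumer surplus = 591680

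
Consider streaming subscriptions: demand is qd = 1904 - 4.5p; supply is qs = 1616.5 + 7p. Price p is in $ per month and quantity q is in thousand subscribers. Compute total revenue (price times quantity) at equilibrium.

Set qd = qs: 1904 - 4.5p = 1616.5 + 7p, so 287.5 = 11.5p and p* = 25.
Substitute back: q* = 1904 - 4.5(25) = 1791.5.
Total revenue = p* × q* = 25 × 1791.5 = 44787.5.

Total revenue = 44787.5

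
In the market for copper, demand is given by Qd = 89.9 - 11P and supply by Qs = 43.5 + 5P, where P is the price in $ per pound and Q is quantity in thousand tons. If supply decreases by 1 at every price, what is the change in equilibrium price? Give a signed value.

Equating demand and supply, 89.9 - 11P = 43.5 + 5P gives 16P = 46.4, so P* = 2.9.
Plugging P* into demand: Q* = 89.9 - 11(2.9) = 58.
After the shift, supply is Qs = 42.5 + 5P.
New equilibrium: 47.4 = 16P, so P = 2.9625 and Q = 57.3125.
ΔP = 2.9625 - 2.9 = 0.0625.

ΔP = 0.0625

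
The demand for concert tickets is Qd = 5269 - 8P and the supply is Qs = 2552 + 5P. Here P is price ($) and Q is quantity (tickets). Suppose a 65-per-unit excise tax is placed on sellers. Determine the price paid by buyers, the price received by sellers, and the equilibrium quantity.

P_b = 234, P_s = 169, Q = 3397

With a tax of 65 on sellers, they supply based on the net price P_s = P_b - 65, so Qs = 2227 + 5P_b.
Equate demand and the shifted supply: 5269 - 8P_b = 2227 + 5P_b, giving 13P_b = 3042, so P_b = 234.
So P_s = 169 and the quantity traded is Q = 5269 - 8(234) = 3397.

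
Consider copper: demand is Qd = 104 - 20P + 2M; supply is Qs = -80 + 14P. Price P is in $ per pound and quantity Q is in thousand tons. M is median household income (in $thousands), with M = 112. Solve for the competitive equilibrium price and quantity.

P* = 12, Q* = 88

With M = 112, demand is Qd = 328 - 20P.
Set Qd = Qs: 328 - 20P = -80 + 14P, so 408 = 34P and P* = 12.
Plugging P* into demand: Q* = 328 - 20(12) = 88.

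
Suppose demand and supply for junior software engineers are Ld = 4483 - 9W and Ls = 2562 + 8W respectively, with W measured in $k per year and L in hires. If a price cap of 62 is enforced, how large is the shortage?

Shortage = 867

At W = 62: Ld = 3925 and Ls = 3058.
Shortage = Ld - Ls = 3925 - 3058 = 867.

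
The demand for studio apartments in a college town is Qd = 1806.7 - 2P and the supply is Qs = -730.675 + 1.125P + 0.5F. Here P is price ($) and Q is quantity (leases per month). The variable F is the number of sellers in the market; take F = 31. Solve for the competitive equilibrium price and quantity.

P* = 807, Q* = 192.7

With F = 31, supply is Qs = -715.175 + 1.125P.
The market clears where 1806.7 - 2P = -715.175 + 1.125P. Rearranging, 3.125P = 2521.875, hence P* = 807.
From the demand curve, Q* = 1806.7 - 2(807) = 192.7.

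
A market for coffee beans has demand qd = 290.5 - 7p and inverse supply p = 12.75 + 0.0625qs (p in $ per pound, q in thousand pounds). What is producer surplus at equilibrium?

Producer surplus = 612.5

Inverting to quantity form: qs = -204 + 16p.
Equating demand and supply, 290.5 - 7p = -204 + 16p gives 23p = 494.5, so p* = 21.5.
Substitute back: q* = 290.5 - 7(21.5) = 140.
Supply choke price (qs = 0): p = 12.75. Producer surplus = ½ × (21.5 - 12.75) × 140 = 612.5.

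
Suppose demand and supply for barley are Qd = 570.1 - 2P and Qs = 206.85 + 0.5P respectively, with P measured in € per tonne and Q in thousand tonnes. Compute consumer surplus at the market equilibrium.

Equating demand and supply, 570.1 - 2P = 206.85 + 0.5P gives 2.5P = 363.25, so P* = 145.3.
Substitute back: Q* = 570.1 - 2(145.3) = 279.5.
Demand choke price (Qd = 0): P = 570.1/2 = 285.05. Consumer surplus = ½ × (285.05 - 145.3) × 279.5 = 19530.0625.

Consumer surplus = 19530.0625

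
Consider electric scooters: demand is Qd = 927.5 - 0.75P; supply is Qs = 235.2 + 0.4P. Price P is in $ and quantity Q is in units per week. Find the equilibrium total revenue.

Total revenue = 286552

Set Qd = Qs: 927.5 - 0.75P = 235.2 + 0.4P, so 692.3 = 1.15P and P* = 602.
Then Q* = 927.5 - 0.75(602) = 476.
Total revenue = P* × Q* = 602 × 476 = 286552.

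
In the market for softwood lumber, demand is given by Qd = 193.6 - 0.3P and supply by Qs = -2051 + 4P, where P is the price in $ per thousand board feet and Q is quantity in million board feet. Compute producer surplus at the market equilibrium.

Set Qd = Qs: 193.6 - 0.3P = -2051 + 4P, so 2244.6 = 4.3P and P* = 522.
Substitute back: Q* = 193.6 - 0.3(522) = 37.
Supply choke price (Qs = 0): P = 512.75. Producer surplus = ½ × (522 - 512.75) × 37 = 171.125.

Producer surplus = 171.125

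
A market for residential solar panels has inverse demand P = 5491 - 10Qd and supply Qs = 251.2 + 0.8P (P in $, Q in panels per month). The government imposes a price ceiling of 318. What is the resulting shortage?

Shortage = 11.7

In direct form, Qd = 549.1 - 0.1P.
With P fixed at 318, quantity demanded is 517.3 and quantity supplied is 505.6.
Shortage = Qd - Qs = 517.3 - 505.6 = 11.7.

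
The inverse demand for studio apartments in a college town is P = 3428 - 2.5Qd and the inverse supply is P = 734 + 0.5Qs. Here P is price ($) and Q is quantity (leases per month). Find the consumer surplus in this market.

In direct form, Qd = 1371.2 - 0.4P and Qs = -1468 + 2P.
At equilibrium Qd = Qs, so 1371.2 - 0.4P = -1468 + 2P; collecting terms, 2839.2 = 2.4P and P* = 1183.
Then Q* = 1371.2 - 0.4(1183) = 898.
Demand choke price (Qd = 0): P = 1371.2/0.4 = 3428. Consumer surplus = ½ × (3428 - 1183) × 898 = 1008005.

Consumer surplus = 1008005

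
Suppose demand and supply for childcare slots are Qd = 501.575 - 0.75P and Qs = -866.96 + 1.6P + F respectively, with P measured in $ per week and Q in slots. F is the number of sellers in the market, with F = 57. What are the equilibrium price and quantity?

With F = 57, supply is Qs = -809.96 + 1.6P.
At equilibrium Qd = Qs, so 501.575 - 0.75P = -809.96 + 1.6P; collecting terms, 1311.535 = 2.35P and P* = 558.1.
From the demand curve, Q* = 501.575 - 0.75(558.1) = 83.

P* = 558.1, Q* = 83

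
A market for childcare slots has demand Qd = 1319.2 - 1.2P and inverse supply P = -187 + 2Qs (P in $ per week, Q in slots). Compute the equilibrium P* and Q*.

P* = 721, Q* = 454

Rewriting in direct form: Qs = 93.5 + 0.5P.
Set Qd = Qs: 1319.2 - 1.2P = 93.5 + 0.5P, so 1225.7 = 1.7P and P* = 721.
Substitute back: Q* = 1319.2 - 1.2(721) = 454.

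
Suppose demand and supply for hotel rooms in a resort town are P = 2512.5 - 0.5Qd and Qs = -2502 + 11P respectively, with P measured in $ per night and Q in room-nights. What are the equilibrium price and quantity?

P* = 579, Q* = 3867

Inverting to quantity form: Qd = 5025 - 2P.
The market clears where 5025 - 2P = -2502 + 11P. Rearranging, 13P = 7527, hence P* = 579.
Plugging P* into demand: Q* = 5025 - 2(579) = 3867.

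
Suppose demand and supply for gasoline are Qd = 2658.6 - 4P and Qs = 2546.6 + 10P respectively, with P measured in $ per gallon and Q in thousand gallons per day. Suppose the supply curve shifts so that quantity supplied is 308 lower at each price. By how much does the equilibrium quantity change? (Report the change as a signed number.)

ΔQ = -88

Set Qd = Qs: 2658.6 - 4P = 2546.6 + 10P, so 112 = 14P and P* = 8.
From the demand curve, Q* = 2658.6 - 4(8) = 2626.6.
After the shift, supply is Qs = 2238.6 + 10P.
The new intersection has 420 = 14P, i.e. P = 30, Q = 2538.6.
ΔQ = 2538.6 - 2626.6 = -88.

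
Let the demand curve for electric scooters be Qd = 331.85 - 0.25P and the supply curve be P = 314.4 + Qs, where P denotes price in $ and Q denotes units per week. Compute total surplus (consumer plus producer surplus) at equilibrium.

Solving each curve for Q: Qs = -314.4 + P.
Equating demand and supply, 331.85 - 0.25P = -314.4 + P gives 1.25P = 646.25, so P* = 517.
Substitute back: Q* = 331.85 - 0.25(517) = 202.6.
Demand choke price = 1327.4; supply choke price = 314.4. CS = ½(1327.4 - 517)(202.6) = 82093.52; PS = ½(517 - 314.4)(202.6) = 20523.38. Total surplus = 102616.9.

Total surplus = 102616.9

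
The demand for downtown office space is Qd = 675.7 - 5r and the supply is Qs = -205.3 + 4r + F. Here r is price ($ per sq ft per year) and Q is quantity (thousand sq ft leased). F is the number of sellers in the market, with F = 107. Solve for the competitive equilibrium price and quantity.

r* = 86, Q* = 245.7

With F = 107, supply is Qs = -98.3 + 4r.
Equating demand and supply, 675.7 - 5r = -98.3 + 4r gives 9r = 774, so r* = 86.
From the demand curve, Q* = 675.7 - 5(86) = 245.7.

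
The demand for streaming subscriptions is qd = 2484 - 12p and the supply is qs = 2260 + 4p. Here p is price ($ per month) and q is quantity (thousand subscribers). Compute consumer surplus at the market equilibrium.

Consumer surplus = 223494

Equating demand and supply, 2484 - 12p = 2260 + 4p gives 16p = 224, so p* = 14.
Then q* = 2484 - 12(14) = 2316.
Demand choke price (qd = 0): p = 2484/12 = 207. Consumer surplus = ½ × (207 - 14) × 2316 = 223494.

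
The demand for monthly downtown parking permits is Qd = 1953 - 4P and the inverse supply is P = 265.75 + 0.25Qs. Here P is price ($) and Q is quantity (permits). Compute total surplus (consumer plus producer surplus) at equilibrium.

Total surplus = 49506.25

Solving each curve for Q: Qs = -1063 + 4P.
Equating demand and supply, 1953 - 4P = -1063 + 4P gives 8P = 3016, so P* = 377.
Plugging P* into demand: Q* = 1953 - 4(377) = 445.
Demand choke price = 488.25; supply choke price = 265.75. CS = ½(488.25 - 377)(445) = 24753.125; PS = ½(377 - 265.75)(445) = 24753.125. Total surplus = 49506.25.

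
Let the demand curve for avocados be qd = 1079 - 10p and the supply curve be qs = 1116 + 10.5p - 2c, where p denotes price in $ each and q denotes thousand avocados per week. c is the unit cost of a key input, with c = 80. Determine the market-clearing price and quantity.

p* = 6, q* = 1019

With c = 80, supply is qs = 956 + 10.5p.
The market clears where 1079 - 10p = 956 + 10.5p. Rearranging, 20.5p = 123, hence p* = 6.
Substitute back: q* = 1079 - 10(6) = 1019.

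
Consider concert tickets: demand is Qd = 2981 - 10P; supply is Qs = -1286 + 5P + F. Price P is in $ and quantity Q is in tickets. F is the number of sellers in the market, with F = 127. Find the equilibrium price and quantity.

P* = 276, Q* = 221

With F = 127, supply is Qs = -1159 + 5P.
Equating demand and supply, 2981 - 10P = -1159 + 5P gives 15P = 4140, so P* = 276.
Plugging P* into demand: Q* = 2981 - 10(276) = 221.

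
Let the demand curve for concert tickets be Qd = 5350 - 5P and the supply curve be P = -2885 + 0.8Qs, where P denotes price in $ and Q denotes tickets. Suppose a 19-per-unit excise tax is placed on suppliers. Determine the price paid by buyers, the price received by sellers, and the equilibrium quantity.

P_b = 282.8, P_s = 263.8, Q = 3936

Rewriting in direct form: Qs = 3606.25 + 1.25P.
Suppliers keep P_s = P_b - 19 per unit, so supply in terms of the buyer price is Qs = 3582.5 + 1.25P_b.
Equate demand and the shifted supply: 5350 - 5P_b = 3582.5 + 1.25P_b, giving 6.25P_b = 1767.5, so P_b = 282.8.
Then P_s = 282.8 - 19 = 263.8 and Q = 5350 - 5(282.8) = 3936.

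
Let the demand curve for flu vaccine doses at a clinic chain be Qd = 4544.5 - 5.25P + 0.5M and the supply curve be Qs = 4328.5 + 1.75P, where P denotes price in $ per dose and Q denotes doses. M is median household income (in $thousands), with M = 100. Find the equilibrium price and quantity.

With M = 100, demand is Qd = 4594.5 - 5.25P.
Set Qd = Qs: 4594.5 - 5.25P = 4328.5 + 1.75P, so 266 = 7P and P* = 38.
Then Q* = 4594.5 - 5.25(38) = 4395.

P* = 38, Q* = 4395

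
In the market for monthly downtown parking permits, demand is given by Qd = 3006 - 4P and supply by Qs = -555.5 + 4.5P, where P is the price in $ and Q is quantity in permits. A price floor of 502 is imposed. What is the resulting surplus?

Surplus = 705.5

At P = 502: Qd = 998 and Qs = 1703.5.
Surplus = Qs - Qd = 1703.5 - 998 = 705.5.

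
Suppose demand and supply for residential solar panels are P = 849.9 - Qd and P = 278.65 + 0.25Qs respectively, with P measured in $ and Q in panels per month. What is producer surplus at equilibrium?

In direct form, Qd = 849.9 - P and Qs = -1114.6 + 4P.
Set Qd = Qs: 849.9 - P = -1114.6 + 4P, so 1964.5 = 5P and P* = 392.9.
Plugging P* into demand: Q* = 849.9 - 392.9 = 457.
Supply choke price (Qs = 0): P = 278.65. Producer surplus = ½ × (392.9 - 278.65) × 457 = 26106.125.

Producer surplus = 26106.125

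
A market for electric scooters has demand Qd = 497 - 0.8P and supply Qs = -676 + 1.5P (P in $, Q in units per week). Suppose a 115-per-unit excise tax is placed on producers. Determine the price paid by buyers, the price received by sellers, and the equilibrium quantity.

P_b = 585, P_s = 470, Q = 29

With a tax of 115 on producers, they supply based on the net price P_s = P_b - 115, so Qs = -848.5 + 1.5P_b.
Equate demand and the shifted supply: 497 - 0.8P_b = -848.5 + 1.5P_b, giving 2.3P_b = 1345.5, so P_b = 585.
So P_s = 470 and the quantity traded is Q = 497 - 0.8(585) = 29.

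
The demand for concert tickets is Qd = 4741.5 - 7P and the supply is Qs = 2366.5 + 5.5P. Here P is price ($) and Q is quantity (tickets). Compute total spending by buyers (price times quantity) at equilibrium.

Total spending by buyers = 648185

Equating demand and supply, 4741.5 - 7P = 2366.5 + 5.5P gives 12.5P = 2375, so P* = 190.
From the demand curve, Q* = 4741.5 - 7(190) = 3411.5.
Total spending by buyers = P* × Q* = 190 × 3411.5 = 648185.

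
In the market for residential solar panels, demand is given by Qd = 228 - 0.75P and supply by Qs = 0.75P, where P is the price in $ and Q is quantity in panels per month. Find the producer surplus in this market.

At equilibrium Qd = Qs, so 228 - 0.75P = 0.75P; collecting terms, 228 = 1.5P and P* = 152.
From the demand curve, Q* = 228 - 0.75(152) = 114.
Supply choke price (Qs = 0): P = 0. Producer surplus = ½ × (152 - 0) × 114 = 8664.

Producer surplus = 8664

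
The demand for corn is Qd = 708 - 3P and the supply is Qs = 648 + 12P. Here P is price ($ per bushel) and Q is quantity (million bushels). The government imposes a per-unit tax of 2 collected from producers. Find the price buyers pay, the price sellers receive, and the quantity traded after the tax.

P_b = 5.6, P_s = 3.6, Q = 691.2

Producers keep P_s = P_b - 2 per unit, so supply in terms of the buyer price is Qs = 624 + 12P_b.
Set Qd = Qs: 708 - 3P_b = 624 + 12P_b, so 84 = 15P_b and P_b = 5.6.
Then P_s = 5.6 - 2 = 3.6 and Q = 708 - 3(5.6) = 691.2.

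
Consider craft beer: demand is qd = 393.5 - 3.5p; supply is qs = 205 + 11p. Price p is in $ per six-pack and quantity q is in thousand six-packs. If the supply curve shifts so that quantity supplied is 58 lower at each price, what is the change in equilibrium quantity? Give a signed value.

Δq = -14

At equilibrium qd = qs, so 393.5 - 3.5p = 205 + 11p; collecting terms, 188.5 = 14.5p and p* = 13.
From the demand curve, q* = 393.5 - 3.5(13) = 348.
After the shift, supply is qs = 147 + 11p.
New equilibrium: 246.5 = 14.5p, so p = 17 and q = 334.
Δq = 334 - 348 = -14.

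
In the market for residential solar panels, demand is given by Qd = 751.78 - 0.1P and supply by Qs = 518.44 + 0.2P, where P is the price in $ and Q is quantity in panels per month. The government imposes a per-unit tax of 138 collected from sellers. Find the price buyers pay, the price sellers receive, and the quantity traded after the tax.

The tax drives a wedge P_b - P_s = 138. Substituting P_s = P_b - 138 into supply: Qs = 490.84 + 0.2P_b.
Market clearing requires 751.78 - 0.1P_b = 490.84 + 0.2P_b; hence 260.94 = 0.3P_b and P_b = 869.8.
So P_s = 731.8 and the quantity traded is Q = 751.78 - 0.1(869.8) = 664.8.

P_b = 869.8, P_s = 731.8, Q = 664.8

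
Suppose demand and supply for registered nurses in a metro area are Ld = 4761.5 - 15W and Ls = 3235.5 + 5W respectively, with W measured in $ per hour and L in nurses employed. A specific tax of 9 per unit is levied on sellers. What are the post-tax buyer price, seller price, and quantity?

W_b = 78.55, W_s = 69.55, L = 3583.25

Sellers keep W_s = W_b - 9 per unit, so supply in terms of the buyer price is Ls = 3190.5 + 5W_b.
Equate demand and the shifted supply: 4761.5 - 15W_b = 3190.5 + 5W_b, giving 20W_b = 1571, so W_b = 78.55.
Then W_s = 78.55 - 9 = 69.55 and L = 4761.5 - 15(78.55) = 3583.25.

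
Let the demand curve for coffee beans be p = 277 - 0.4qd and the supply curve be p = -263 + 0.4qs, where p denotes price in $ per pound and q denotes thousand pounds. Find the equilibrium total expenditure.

Inverting to quantity form: qd = 692.5 - 2.5p and qs = 657.5 + 2.5p.
At equilibrium qd = qs, so 692.5 - 2.5p = 657.5 + 2.5p; collecting terms, 35 = 5p and p* = 7.
From the demand curve, q* = 692.5 - 2.5(7) = 675.
Total expenditure = p* × q* = 7 × 675 = 4725.

Total expenditure = 4725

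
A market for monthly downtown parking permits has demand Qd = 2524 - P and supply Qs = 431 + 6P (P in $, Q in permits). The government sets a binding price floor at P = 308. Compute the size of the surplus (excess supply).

Surplus = 63

With P fixed at 308, quantity demanded is 2216 and quantity supplied is 2279.
Surplus = Qs - Qd = 2279 - 2216 = 63.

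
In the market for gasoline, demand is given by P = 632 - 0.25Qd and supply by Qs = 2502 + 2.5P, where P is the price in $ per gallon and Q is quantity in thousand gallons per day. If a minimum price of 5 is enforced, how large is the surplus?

Surplus = 6.5

Solving each curve for Q: Qd = 2528 - 4P.
At P = 5: Qd = 2508 and Qs = 2514.5.
Surplus = Qs - Qd = 2514.5 - 2508 = 6.5.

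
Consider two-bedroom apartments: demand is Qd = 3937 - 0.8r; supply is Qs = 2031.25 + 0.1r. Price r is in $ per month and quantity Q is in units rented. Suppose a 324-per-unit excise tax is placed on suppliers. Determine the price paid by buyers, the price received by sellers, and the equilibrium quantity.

With a tax of 324 on suppliers, they supply based on the net price r_s = r_b - 324, so Qs = 1998.85 + 0.1r_b.
Set Qd = Qs: 3937 - 0.8r_b = 1998.85 + 0.1r_b, so 1938.15 = 0.9r_b and r_b = 2153.5.
Then r_s = 2153.5 - 324 = 1829.5 and Q = 3937 - 0.8(2153.5) = 2214.2.

r_b = 2153.5, r_s = 1829.5, Q = 2214.2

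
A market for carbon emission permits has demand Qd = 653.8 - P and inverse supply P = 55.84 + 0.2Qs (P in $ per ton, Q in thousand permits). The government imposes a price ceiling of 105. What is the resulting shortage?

In direct form, Qs = -279.2 + 5P.
Evaluating both curves at the ceiling price 105 gives Qd = 548.8, Qs = 245.8.
Shortage = Qd - Qs = 548.8 - 245.8 = 303.

Shortage = 303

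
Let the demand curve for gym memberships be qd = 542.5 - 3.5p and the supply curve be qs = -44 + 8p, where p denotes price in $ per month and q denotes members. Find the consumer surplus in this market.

Consumer surplus = 18928

At equilibrium qd = qs, so 542.5 - 3.5p = -44 + 8p; collecting terms, 586.5 = 11.5p and p* = 51.
Then q* = 542.5 - 3.5(51) = 364.
Demand choke price (qd = 0): p = 542.5/3.5 = 155. Consumer surplus = ½ × (155 - 51) × 364 = 18928.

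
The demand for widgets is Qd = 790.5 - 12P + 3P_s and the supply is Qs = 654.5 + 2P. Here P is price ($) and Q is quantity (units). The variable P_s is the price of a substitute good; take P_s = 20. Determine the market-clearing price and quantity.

With P_s = 20, demand is Qd = 850.5 - 12P.
At equilibrium Qd = Qs, so 850.5 - 12P = 654.5 + 2P; collecting terms, 196 = 14P and P* = 14.
Substitute back: Q* = 850.5 - 12(14) = 682.5.

P* = 14, Q* = 682.5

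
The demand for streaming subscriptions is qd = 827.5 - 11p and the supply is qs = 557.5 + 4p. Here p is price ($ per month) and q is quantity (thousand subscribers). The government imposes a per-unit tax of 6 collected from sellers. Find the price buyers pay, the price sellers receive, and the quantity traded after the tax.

With a tax of 6 on sellers, they supply based on the net price p_s = p_b - 6, so qs = 533.5 + 4p_b.
Equate demand and the shifted supply: 827.5 - 11p_b = 533.5 + 4p_b, giving 15p_b = 294, so p_b = 19.6.
So p_s = 13.6 and the quantity traded is q = 827.5 - 11(19.6) = 611.9.

p_b = 19.6, p_s = 13.6, q = 611.9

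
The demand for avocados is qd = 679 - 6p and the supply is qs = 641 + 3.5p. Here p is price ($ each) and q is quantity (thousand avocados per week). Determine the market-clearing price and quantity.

Equating demand and supply, 679 - 6p = 641 + 3.5p gives 9.5p = 38, so p* = 4.
Then q* = 679 - 6(4) = 655.

p* = 4, q* = 655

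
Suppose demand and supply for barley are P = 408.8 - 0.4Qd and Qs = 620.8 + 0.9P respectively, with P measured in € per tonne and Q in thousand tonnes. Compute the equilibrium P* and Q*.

P* = 118, Q* = 727

Inverting to quantity form: Qd = 1022 - 2.5P.
The market clears where 1022 - 2.5P = 620.8 + 0.9P. Rearranging, 3.4P = 401.2, hence P* = 118.
Then Q* = 1022 - 2.5(118) = 727.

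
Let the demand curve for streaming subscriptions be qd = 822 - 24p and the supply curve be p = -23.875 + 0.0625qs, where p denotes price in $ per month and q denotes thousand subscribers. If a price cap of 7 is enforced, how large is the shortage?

Shortage = 160

Inverting to quantity form: qs = 382 + 16p.
At p = 7: qd = 654 and qs = 494.
Shortage = qd - qs = 654 - 494 = 160.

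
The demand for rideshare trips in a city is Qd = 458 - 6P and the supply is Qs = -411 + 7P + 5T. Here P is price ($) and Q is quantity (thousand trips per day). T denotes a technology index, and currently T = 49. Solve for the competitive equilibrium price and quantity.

With T = 49, supply is Qs = -166 + 7P.
Equating demand and supply, 458 - 6P = -166 + 7P gives 13P = 624, so P* = 48.
From the demand curve, Q* = 458 - 6(48) = 170.

P* = 48, Q* = 170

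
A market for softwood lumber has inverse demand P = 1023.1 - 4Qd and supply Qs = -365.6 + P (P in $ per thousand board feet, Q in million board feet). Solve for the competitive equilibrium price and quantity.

Solving each curve for Q: Qd = 255.775 - 0.25P.
Equating demand and supply, 255.775 - 0.25P = -365.6 + P gives 1.25P = 621.375, so P* = 497.1.
Plugging P* into demand: Q* = 255.775 - 0.25(497.1) = 131.5.

P* = 497.1, Q* = 131.5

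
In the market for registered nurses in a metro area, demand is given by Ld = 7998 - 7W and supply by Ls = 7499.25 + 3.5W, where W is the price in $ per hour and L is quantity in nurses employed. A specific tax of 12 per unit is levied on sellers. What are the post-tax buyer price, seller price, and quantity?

The tax drives a wedge W_b - W_s = 12. Substituting W_s = W_b - 12 into supply: Ls = 7457.25 + 3.5W_b.
Market clearing requires 7998 - 7W_b = 7457.25 + 3.5W_b; hence 540.75 = 10.5W_b and W_b = 51.5.
Then W_s = 51.5 - 12 = 39.5 and L = 7998 - 7(51.5) = 7637.5.

W_b = 51.5, W_s = 39.5, L = 7637.5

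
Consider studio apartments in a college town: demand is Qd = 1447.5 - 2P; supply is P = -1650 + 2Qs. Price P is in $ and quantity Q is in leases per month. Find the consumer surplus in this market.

Consumer surplus = 225387.5625

Inverting to quantity form: Qs = 825 + 0.5P.
At equilibrium Qd = Qs, so 1447.5 - 2P = 825 + 0.5P; collecting terms, 622.5 = 2.5P and P* = 249.
From the demand curve, Q* = 1447.5 - 2(249) = 949.5.
Demand choke price (Qd = 0): P = 1447.5/2 = 723.75. Consumer surplus = ½ × (723.75 - 249) × 949.5 = 225387.5625.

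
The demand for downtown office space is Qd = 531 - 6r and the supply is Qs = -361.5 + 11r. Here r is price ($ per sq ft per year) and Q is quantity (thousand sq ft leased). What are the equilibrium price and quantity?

Equating demand and supply, 531 - 6r = -361.5 + 11r gives 17r = 892.5, so r* = 52.5.
Plugging r* into demand: Q* = 531 - 6(52.5) = 216.

r* = 52.5, Q* = 216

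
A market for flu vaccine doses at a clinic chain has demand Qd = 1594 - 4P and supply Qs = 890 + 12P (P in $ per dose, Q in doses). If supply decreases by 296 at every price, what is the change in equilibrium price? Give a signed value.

Set Qd = Qs: 1594 - 4P = 890 + 12P, so 704 = 16P and P* = 44.
Plugging P* into demand: Q* = 1594 - 4(44) = 1418.
After the shift, supply is Qs = 594 + 12P.
Re-solving, 16P = 1000 gives P = 62.5 and Q = 1344.
ΔP = 62.5 - 44 = 18.5.

ΔP = 18.5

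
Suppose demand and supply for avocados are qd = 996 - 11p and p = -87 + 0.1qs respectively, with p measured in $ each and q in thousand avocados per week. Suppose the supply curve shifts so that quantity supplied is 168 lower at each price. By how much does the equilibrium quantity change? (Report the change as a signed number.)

Solving each curve for q: qs = 870 + 10p.
Set qd = qs: 996 - 11p = 870 + 10p, so 126 = 21p and p* = 6.
Plugging p* into demand: q* = 996 - 11(6) = 930.
After the shift, supply is qs = 702 + 10p.
The new intersection has 294 = 21p, i.e. p = 14, q = 842.
Δq = 842 - 930 = -88.

Δq = -88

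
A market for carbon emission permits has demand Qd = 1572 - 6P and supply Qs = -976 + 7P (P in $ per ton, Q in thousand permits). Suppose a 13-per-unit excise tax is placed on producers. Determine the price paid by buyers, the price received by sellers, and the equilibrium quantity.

With a tax of 13 on producers, they supply based on the net price P_s = P_b - 13, so Qs = -1067 + 7P_b.
Equate demand and the shifted supply: 1572 - 6P_b = -1067 + 7P_b, giving 13P_b = 2639, so P_b = 203.
Then P_s = 203 - 13 = 190 and Q = 1572 - 6(203) = 354.

P_b = 203, P_s = 190, Q = 354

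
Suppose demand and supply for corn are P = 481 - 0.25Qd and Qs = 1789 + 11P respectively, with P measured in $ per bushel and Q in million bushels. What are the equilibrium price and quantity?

Solving each curve for Q: Qd = 1924 - 4P.
At equilibrium Qd = Qs, so 1924 - 4P = 1789 + 11P; collecting terms, 135 = 15P and P* = 9.
From the demand curve, Q* = 1924 - 4(9) = 1888.

P* = 9, Q* = 1888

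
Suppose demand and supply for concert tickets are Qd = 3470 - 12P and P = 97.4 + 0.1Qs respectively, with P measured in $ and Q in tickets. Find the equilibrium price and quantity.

In direct form, Qs = -974 + 10P.
The market clears where 3470 - 12P = -974 + 10P. Rearranging, 22P = 4444, hence P* = 202.
Plugging P* into demand: Q* = 3470 - 12(202) = 1046.

P* = 202, Q* = 1046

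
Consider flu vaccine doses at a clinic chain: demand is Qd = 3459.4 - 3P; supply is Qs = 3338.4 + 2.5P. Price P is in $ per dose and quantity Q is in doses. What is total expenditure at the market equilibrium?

Set Qd = Qs: 3459.4 - 3P = 3338.4 + 2.5P, so 121 = 5.5P and P* = 22.
Plugging P* into demand: Q* = 3459.4 - 3(22) = 3393.4.
Total expenditure = P* × Q* = 22 × 3393.4 = 74654.8.

Total expenditure = 74654.8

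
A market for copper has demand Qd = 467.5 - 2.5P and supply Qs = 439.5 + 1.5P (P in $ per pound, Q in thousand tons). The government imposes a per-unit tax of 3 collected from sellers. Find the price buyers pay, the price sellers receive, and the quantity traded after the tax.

The tax drives a wedge P_b - P_s = 3. Substituting P_s = P_b - 3 into supply: Qs = 435 + 1.5P_b.
Market clearing requires 467.5 - 2.5P_b = 435 + 1.5P_b; hence 32.5 = 4P_b and P_b = 8.125.
So P_s = 5.125 and the quantity traded is Q = 467.5 - 2.5(8.125) = 447.1875.

P_b = 8.125, P_s = 5.125, Q = 447.1875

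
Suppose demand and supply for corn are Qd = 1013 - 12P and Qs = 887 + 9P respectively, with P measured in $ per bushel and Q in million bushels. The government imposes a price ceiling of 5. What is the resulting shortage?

At P = 5: Qd = 953 and Qs = 932.
Shortage = Qd - Qs = 953 - 932 = 21.

Shortage = 21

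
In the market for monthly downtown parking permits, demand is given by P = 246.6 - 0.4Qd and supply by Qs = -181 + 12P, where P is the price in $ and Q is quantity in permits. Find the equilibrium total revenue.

Total revenue = 26345

Rewriting in direct form: Qd = 616.5 - 2.5P.
Set Qd = Qs: 616.5 - 2.5P = -181 + 12P, so 797.5 = 14.5P and P* = 55.
Then Q* = 616.5 - 2.5(55) = 479.
Total revenue = P* × Q* = 55 × 479 = 26345.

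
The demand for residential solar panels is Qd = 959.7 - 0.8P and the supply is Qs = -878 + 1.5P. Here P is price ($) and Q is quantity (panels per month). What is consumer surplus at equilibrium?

At equilibrium Qd = Qs, so 959.7 - 0.8P = -878 + 1.5P; collecting terms, 1837.7 = 2.3P and P* = 799.
Plugging P* into demand: Q* = 959.7 - 0.8(799) = 320.5.
Demand choke price (Qd = 0): P = 959.7/0.8 = 1199.625. Consumer surplus = ½ × (1199.625 - 799) × 320.5 = 64200.15625.

Consumer surplus = 64200.15625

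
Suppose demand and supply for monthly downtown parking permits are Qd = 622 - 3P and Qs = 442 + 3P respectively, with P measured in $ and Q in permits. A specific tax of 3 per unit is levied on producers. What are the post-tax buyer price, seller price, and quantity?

The tax drives a wedge P_b - P_s = 3. Substituting P_s = P_b - 3 into supply: Qs = 433 + 3P_b.
Equate demand and the shifted supply: 622 - 3P_b = 433 + 3P_b, giving 6P_b = 189, so P_b = 31.5.
So P_s = 28.5 and the quantity traded is Q = 622 - 3(31.5) = 527.5.

P_b = 31.5, P_s = 28.5, Q = 527.5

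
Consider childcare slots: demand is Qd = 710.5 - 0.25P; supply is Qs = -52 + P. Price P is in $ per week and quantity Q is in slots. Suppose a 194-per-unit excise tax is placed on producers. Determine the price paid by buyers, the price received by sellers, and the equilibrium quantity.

P_b = 765.2, P_s = 571.2, Q = 519.2

With a tax of 194 on producers, they supply based on the net price P_s = P_b - 194, so Qs = -246 + P_b.
Equate demand and the shifted supply: 710.5 - 0.25P_b = -246 + P_b, giving 1.25P_b = 956.5, so P_b = 765.2.
Then P_s = 765.2 - 194 = 571.2 and Q = 710.5 - 0.25(765.2) = 519.2.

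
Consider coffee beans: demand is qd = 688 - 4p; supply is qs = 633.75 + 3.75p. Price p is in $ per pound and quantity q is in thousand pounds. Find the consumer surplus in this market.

Consumer surplus = 54450

Equating demand and supply, 688 - 4p = 633.75 + 3.75p gives 7.75p = 54.25, so p* = 7.
From the demand curve, q* = 688 - 4(7) = 660.
Demand choke price (qd = 0): p = 688/4 = 172. Consumer surplus = ½ × (172 - 7) × 660 = 54450.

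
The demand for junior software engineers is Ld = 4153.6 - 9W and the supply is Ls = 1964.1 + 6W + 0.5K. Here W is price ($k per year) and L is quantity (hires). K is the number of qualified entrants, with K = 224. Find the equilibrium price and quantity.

W* = 138.5, L* = 2907.1

With K = 224, supply is Ls = 2076.1 + 6W.
The market clears where 4153.6 - 9W = 2076.1 + 6W. Rearranging, 15W = 2077.5, hence W* = 138.5.
From the demand curve, L* = 4153.6 - 9(138.5) = 2907.1.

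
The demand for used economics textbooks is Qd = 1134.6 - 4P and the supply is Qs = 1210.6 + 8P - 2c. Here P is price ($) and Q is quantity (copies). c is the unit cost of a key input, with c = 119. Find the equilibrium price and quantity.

With c = 119, supply is Qs = 972.6 + 8P.
The market clears where 1134.6 - 4P = 972.6 + 8P. Rearranging, 12P = 162, hence P* = 13.5.
Then Q* = 1134.6 - 4(13.5) = 1080.6.

P* = 13.5, Q* = 1080.6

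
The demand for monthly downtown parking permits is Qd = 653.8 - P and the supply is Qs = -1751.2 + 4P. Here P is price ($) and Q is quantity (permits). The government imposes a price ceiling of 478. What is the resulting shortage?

Evaluating both curves at the ceiling price 478 gives Qd = 175.8, Qs = 160.8.
Shortage = Qd - Qs = 175.8 - 160.8 = 15.

Shortage = 15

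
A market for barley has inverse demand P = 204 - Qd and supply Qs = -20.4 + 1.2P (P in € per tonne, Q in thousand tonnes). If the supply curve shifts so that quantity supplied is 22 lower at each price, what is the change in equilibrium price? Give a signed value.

Rewriting in direct form: Qd = 204 - P.
Set Qd = Qs: 204 - P = -20.4 + 1.2P, so 224.4 = 2.2P and P* = 102.
From the demand curve, Q* = 204 - 102 = 102.
After the shift, supply is Qs = -42.4 + 1.2P.
Re-solving, 2.2P = 246.4 gives P = 112 and Q = 92.
ΔP = 112 - 102 = 10.

ΔP = 10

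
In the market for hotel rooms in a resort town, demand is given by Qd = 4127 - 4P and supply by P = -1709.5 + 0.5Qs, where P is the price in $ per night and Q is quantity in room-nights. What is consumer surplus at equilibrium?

Consumer surplus = 1669878.125

Inverting to quantity form: Qs = 3419 + 2P.
Set Qd = Qs: 4127 - 4P = 3419 + 2P, so 708 = 6P and P* = 118.
From the demand curve, Q* = 4127 - 4(118) = 3655.
Demand choke price (Qd = 0): P = 4127/4 = 1031.75. Consumer surplus = ½ × (1031.75 - 118) × 3655 = 1669878.125.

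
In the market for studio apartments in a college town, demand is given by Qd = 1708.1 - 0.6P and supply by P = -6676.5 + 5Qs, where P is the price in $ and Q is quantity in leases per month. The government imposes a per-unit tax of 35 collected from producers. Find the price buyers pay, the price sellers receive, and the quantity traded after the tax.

In direct form, Qs = 1335.3 + 0.2P.
The tax drives a wedge P_b - P_s = 35. Substituting P_s = P_b - 35 into supply: Qs = 1328.3 + 0.2P_b.
Equate demand and the shifted supply: 1708.1 - 0.6P_b = 1328.3 + 0.2P_b, giving 0.8P_b = 379.8, so P_b = 474.75.
So P_s = 439.75 and the quantity traded is Q = 1708.1 - 0.6(474.75) = 1423.25.

P_b = 474.75, P_s = 439.75, Q = 1423.25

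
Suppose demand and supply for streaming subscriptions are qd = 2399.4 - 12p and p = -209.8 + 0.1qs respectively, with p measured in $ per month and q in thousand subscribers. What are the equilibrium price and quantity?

Inverting to quantity form: qs = 2098 + 10p.
At equilibrium qd = qs, so 2399.4 - 12p = 2098 + 10p; collecting terms, 301.4 = 22p and p* = 13.7.
Then q* = 2399.4 - 12(13.7) = 2235.

p* = 13.7, q* = 2235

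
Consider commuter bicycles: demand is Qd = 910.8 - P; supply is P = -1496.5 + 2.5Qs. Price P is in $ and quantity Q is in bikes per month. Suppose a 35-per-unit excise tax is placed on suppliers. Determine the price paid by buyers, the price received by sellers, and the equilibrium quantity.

Rewriting in direct form: Qs = 598.6 + 0.4P.
The tax drives a wedge P_b - P_s = 35. Substituting P_s = P_b - 35 into supply: Qs = 584.6 + 0.4P_b.
Market clearing requires 910.8 - P_b = 584.6 + 0.4P_b; hence 326.2 = 1.4P_b and P_b = 233.
Then P_s = 233 - 35 = 198 and Q = 910.8 - 233 = 677.8.

P_b = 233, P_s = 198, Q = 677.8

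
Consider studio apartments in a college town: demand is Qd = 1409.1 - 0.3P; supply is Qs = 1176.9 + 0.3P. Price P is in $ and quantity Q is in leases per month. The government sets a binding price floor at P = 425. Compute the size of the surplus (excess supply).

Surplus = 22.8

Evaluating both curves at the floor price 425 gives Qd = 1281.6, Qs = 1304.4.
Surplus = Qs - Qd = 1304.4 - 1281.6 = 22.8.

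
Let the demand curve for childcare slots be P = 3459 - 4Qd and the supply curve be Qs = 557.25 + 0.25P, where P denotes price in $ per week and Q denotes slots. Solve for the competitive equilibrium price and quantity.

Inverting to quantity form: Qd = 864.75 - 0.25P.
Equating demand and supply, 864.75 - 0.25P = 557.25 + 0.25P gives 0.5P = 307.5, so P* = 615.
Then Q* = 864.75 - 0.25(615) = 711.

P* = 615, Q* = 711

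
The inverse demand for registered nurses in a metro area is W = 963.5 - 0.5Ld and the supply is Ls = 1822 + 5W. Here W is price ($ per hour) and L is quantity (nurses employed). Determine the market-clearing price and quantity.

Inverting to quantity form: Ld = 1927 - 2W.
At equilibrium Ld = Ls, so 1927 - 2W = 1822 + 5W; collecting terms, 105 = 7W and W* = 15.
Then L* = 1927 - 2(15) = 1897.

W* = 15, L* = 1897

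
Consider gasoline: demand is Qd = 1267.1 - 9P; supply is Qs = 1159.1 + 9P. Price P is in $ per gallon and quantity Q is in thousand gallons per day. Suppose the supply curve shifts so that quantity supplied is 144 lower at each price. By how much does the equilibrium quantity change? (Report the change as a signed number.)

ΔQ = -72

At equilibrium Qd = Qs, so 1267.1 - 9P = 1159.1 + 9P; collecting terms, 108 = 18P and P* = 6.
Plugging P* into demand: Q* = 1267.1 - 9(6) = 1213.1.
After the shift, supply is Qs = 1015.1 + 9P.
The new intersection has 252 = 18P, i.e. P = 14, Q = 1141.1.
ΔQ = 1141.1 - 1213.1 = -72.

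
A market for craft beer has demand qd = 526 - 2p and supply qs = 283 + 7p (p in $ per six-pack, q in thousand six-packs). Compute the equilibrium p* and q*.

p* = 27, q* = 472

The market clears where 526 - 2p = 283 + 7p. Rearranging, 9p = 243, hence p* = 27.
From the demand curve, q* = 526 - 2(27) = 472.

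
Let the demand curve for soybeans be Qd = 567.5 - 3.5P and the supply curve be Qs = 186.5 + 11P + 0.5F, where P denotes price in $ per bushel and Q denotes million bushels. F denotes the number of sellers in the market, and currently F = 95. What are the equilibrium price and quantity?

P* = 23, Q* = 487

With F = 95, supply is Qs = 234 + 11P.
Set Qd = Qs: 567.5 - 3.5P = 234 + 11P, so 333.5 = 14.5P and P* = 23.
Then Q* = 567.5 - 3.5(23) = 487.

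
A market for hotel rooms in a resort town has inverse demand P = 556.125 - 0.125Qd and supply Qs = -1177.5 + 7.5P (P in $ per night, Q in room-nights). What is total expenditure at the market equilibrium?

Rewriting in direct form: Qd = 4449 - 8P.
At equilibrium Qd = Qs, so 4449 - 8P = -1177.5 + 7.5P; collecting terms, 5626.5 = 15.5P and P* = 363.
Plugging P* into demand: Q* = 4449 - 8(363) = 1545.
Total expenditure = P* × Q* = 363 × 1545 = 560835.

Total expenditure = 560835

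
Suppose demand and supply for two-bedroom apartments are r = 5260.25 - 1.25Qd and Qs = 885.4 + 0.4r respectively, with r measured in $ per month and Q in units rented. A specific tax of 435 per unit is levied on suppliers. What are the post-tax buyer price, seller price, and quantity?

Inverting to quantity form: Qd = 4208.2 - 0.8r.
The tax drives a wedge r_b - r_s = 435. Substituting r_s = r_b - 435 into supply: Qs = 711.4 + 0.4r_b.
Set Qd = Qs: 4208.2 - 0.8r_b = 711.4 + 0.4r_b, so 3496.8 = 1.2r_b and r_b = 2914.
Then r_s = 2914 - 435 = 2479 and Q = 4208.2 - 0.8(2914) = 1877.

r_b = 2914, r_s = 2479, Q = 1877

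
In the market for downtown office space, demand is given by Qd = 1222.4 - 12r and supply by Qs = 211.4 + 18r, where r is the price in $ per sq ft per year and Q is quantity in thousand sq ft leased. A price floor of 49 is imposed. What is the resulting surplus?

At r = 49: Qd = 634.4 and Qs = 1093.4.
Surplus = Qs - Qd = 1093.4 - 634.4 = 459.

Surplus = 459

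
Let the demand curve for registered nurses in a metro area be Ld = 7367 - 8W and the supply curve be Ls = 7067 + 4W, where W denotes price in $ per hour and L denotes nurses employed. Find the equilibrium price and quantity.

The market clears where 7367 - 8W = 7067 + 4W. Rearranging, 12W = 300, hence W* = 25.
From the demand curve, L* = 7367 - 8(25) = 7167.

W* = 25, L* = 7167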